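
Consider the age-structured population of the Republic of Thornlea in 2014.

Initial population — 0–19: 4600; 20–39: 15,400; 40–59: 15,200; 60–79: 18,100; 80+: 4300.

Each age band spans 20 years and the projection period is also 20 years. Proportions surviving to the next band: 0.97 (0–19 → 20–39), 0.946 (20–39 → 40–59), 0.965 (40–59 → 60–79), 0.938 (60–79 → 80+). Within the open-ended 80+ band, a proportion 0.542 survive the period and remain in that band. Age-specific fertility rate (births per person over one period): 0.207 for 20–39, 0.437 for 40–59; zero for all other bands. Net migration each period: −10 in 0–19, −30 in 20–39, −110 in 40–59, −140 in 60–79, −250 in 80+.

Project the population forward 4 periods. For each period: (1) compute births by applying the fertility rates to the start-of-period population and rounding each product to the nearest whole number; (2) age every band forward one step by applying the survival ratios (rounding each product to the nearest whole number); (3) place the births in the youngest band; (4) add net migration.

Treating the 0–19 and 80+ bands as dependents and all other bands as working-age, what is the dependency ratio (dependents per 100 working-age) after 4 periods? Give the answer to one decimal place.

Let band 1 be 0–19 through band 5 = 80+.
Period 1:
Births: 15400 × 0.207 = 3188, 15200 × 0.437 = 6642 → 9830
Band 2: 4600 × 0.97 = 4462
Band 3: 15400 × 0.946 = 14568
Band 4: 15200 × 0.965 = 14668
Band 5: 18100 × 0.938 + 4300 × 0.542 = 16978 + 2331 = 19309
Net migration: Band 1 − 10 → 9820; Band 2 − 30 → 4432; Band 3 − 110 → 14458; Band 4 − 140 → 14528; Band 5 − 250 → 19059
→ [9820, 4432, 14458, 14528, 19059]
Period 2:
Births: 4432 × 0.207 = 917, 14458 × 0.437 = 6318 → 7235
Band 2: 9820 × 0.97 = 9525
Band 3: 4432 × 0.946 = 4193
Band 4: 14458 × 0.965 = 13952
Band 5: 14528 × 0.938 + 19059 × 0.542 = 13627 + 10330 = 23957
Net migration: Band 1 − 10 → 7225; Band 2 − 30 → 9495; Band 3 − 110 → 4083; Band 4 − 140 → 13812; Band 5 − 250 → 23707
→ [7225, 9495, 4083, 13812, 23707]
Period 3:
Births: 9495 × 0.207 = 1965, 4083 × 0.437 = 1784 → 3749
Band 2: 7225 × 0.97 = 7008
Band 3: 9495 × 0.946 = 8982
Band 4: 4083 × 0.965 = 3940
Band 5: 13812 × 0.938 + 23707 × 0.542 = 12956 + 12849 = 25805
Net migration: Band 1 − 10 → 3739; Band 2 − 30 → 6978; Band 3 − 110 → 8872; Band 4 − 140 → 3800; Band 5 − 250 → 25555
→ [3739, 6978, 8872, 3800, 25555]
Period 4:
Births: 6978 × 0.207 = 1444, 8872 × 0.437 = 3877 → 5321
Band 2: 3739 × 0.97 = 3627
Band 3: 6978 × 0.946 = 6601
Band 4: 8872 × 0.965 = 8561
Band 5: 3800 × 0.938 + 25555 × 0.542 = 3564 + 13851 = 17415
Net migration: Band 1 − 10 → 5311; Band 2 − 30 → 3597; Band 3 − 110 → 6491; Band 4 − 140 → 8421; Band 5 − 250 → 17165
→ [5311, 3597, 6491, 8421, 17165]
Dependents (band 0–19 + band 80+) = 5311 + 17165 = 22476; working-age = 18509; ratio = 22476/18509 × 100 = 121.4

121.4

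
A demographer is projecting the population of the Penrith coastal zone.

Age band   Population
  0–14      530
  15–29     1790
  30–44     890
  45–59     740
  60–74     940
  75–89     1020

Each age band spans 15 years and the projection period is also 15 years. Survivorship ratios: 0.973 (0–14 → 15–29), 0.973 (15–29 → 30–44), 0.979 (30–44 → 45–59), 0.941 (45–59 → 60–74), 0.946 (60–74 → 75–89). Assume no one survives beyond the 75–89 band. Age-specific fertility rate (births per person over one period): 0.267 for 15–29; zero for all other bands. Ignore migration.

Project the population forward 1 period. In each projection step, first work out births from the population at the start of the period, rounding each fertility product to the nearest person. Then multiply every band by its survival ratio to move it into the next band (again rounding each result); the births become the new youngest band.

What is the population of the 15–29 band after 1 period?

516

Numbering the groups 1..6 from youngest to oldest:
— Period 1 —
Births: 1790 * 0.267 = 478
Group 2: 530 * 0.973 = 516
Group 3: 1790 * 0.973 = 1742
Group 4: 890 * 0.979 = 871
Group 5: 740 * 0.941 = 696
Group 6: 940 * 0.946 = 889
Giving 478 / 516 / 1742 / 871 / 696 / 889.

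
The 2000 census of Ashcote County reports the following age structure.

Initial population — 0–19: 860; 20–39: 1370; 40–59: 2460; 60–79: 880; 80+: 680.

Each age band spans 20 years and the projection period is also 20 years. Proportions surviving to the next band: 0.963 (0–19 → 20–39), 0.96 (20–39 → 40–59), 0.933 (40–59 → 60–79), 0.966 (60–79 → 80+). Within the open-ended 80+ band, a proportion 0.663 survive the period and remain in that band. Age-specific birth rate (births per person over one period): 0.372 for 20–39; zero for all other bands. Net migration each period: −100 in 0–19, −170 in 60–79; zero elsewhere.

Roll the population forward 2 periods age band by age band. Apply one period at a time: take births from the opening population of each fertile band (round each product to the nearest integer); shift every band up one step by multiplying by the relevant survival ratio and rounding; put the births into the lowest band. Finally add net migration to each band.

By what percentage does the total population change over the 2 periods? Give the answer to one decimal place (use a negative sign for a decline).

Period 1:
Births: 1370 * 0.372 = 510
20–39: 860 * 0.963 = 828
40–59: 1370 * 0.96 = 1315
60–79: 2460 * 0.933 = 2295
80+: 880 * 0.966 + 680 * 0.663 = 850 + 451 = 1301
Net migration: 0–19 − 100 → 410; 60–79 − 170 → 2125
Giving 410 / 828 / 1315 / 2125 / 1301.
Period 2:
Births: 828 * 0.372 = 308
20–39: 410 * 0.963 = 395
40–59: 828 * 0.96 = 795
60–79: 1315 * 0.933 = 1227
80+: 2125 * 0.966 + 1301 * 0.663 = 2053 + 863 = 2916
Net migration: 0–19 − 100 → 208; 60–79 − 170 → 1057
Giving 208 / 395 / 795 / 1057 / 2916.
Total: 6250 → 5371; change = -879; percentage change = -14.1%

-14.1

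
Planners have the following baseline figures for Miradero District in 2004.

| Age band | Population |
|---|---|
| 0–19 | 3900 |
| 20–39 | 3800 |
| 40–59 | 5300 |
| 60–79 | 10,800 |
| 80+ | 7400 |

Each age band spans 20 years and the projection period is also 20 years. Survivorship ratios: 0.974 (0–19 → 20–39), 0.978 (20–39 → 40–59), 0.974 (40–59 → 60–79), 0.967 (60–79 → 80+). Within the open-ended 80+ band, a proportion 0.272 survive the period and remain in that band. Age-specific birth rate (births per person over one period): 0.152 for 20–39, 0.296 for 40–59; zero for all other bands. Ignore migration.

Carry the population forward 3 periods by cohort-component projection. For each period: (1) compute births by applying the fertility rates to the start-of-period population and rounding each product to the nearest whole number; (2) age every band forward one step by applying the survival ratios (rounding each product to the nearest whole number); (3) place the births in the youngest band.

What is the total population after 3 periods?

Period 1.
Births: 3800 × 0.152 = 578, 5300 × 0.296 = 1569 ⇒ total 2147
20–39: 3900 × 0.974 = 3799
40–59: 3800 × 0.978 = 3716
60–79: 5300 × 0.974 = 5162
80+: 10800 × 0.967 + 7400 × 0.272 = 10444 + 2013 = 12457
Population now: 0–19=2147, 20–39=3799, 40–59=3716, 60–79=5162, 80+=12457
Period 2.
Births: 3799 × 0.152 = 577, 3716 × 0.296 = 1100 ⇒ total 1677
20–39: 2147 × 0.974 = 2091
40–59: 3799 × 0.978 = 3715
60–79: 3716 × 0.974 = 3619
80+: 5162 × 0.967 + 12457 × 0.272 = 4992 + 3388 = 8380
Population now: 0–19=1677, 20–39=2091, 40–59=3715, 60–79=3619, 80+=8380
Period 3.
Births: 2091 × 0.152 = 318, 3715 × 0.296 = 1100 ⇒ total 1418
20–39: 1677 × 0.974 = 1633
40–59: 2091 × 0.978 = 2045
60–79: 3715 × 0.974 = 3618
80+: 3619 × 0.967 + 8380 × 0.272 = 3500 + 2279 = 5779
Population now: 0–19=1418, 20–39=1633, 40–59=2045, 60–79=3618, 80+=5779
Total after period 3: 1418 + 1633 + 2045 + 3618 + 5779 = 14493

14493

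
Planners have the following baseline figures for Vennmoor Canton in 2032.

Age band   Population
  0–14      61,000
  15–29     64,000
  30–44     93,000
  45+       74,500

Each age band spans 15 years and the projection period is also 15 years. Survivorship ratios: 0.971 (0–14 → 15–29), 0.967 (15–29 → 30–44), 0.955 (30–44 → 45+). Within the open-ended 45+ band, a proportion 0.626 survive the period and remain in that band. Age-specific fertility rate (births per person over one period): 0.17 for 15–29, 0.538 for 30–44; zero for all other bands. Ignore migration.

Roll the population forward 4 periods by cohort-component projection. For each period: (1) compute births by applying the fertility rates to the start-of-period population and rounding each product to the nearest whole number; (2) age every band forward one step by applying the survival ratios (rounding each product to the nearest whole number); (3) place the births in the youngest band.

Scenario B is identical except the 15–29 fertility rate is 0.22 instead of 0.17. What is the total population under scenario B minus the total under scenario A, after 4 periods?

13544

[period 1]
Births: 64000 × 0.17 = 10880, 93000 × 0.538 = 50034 ⇒ total 60914
15–29: 61000 × 0.971 = 59231
30–44: 64000 × 0.967 = 61888
45+: 93000 × 0.955 + 74500 × 0.626 = 88815 + 46637 = 135452
Giving 60914 / 59231 / 61888 / 135452.
[period 2]
Births: 59231 × 0.17 = 10069, 61888 × 0.538 = 33296 ⇒ total 43365
15–29: 60914 × 0.971 = 59147
30–44: 59231 × 0.967 = 57276
45+: 61888 × 0.955 + 135452 × 0.626 = 59103 + 84793 = 143896
Giving 43365 / 59147 / 57276 / 143896.
[period 3]
Births: 59147 × 0.17 = 10055, 57276 × 0.538 = 30814 ⇒ total 40869
15–29: 43365 × 0.971 = 42107
30–44: 59147 × 0.967 = 57195
45+: 57276 × 0.955 + 143896 × 0.626 = 54699 + 90079 = 144778
Giving 40869 / 42107 / 57195 / 144778.
[period 4]
Births: 42107 × 0.17 = 7158, 57195 × 0.538 = 30771 ⇒ total 37929
15–29: 40869 × 0.971 = 39684
30–44: 42107 × 0.967 = 40717
45+: 57195 × 0.955 + 144778 × 0.626 = 54621 + 90631 = 145252
Giving 37929 / 39684 / 40717 / 145252.
Scenario A total after 4 periods: 263582
Scenario B projection —
[period 1]
Births: 64000 × 0.22 = 14080, 93000 × 0.538 = 50034 ⇒ total 64114
15–29: 61000 × 0.971 = 59231
30–44: 64000 × 0.967 = 61888
45+: 93000 × 0.955 + 74500 × 0.626 = 88815 + 46637 = 135452
Giving 64114 / 59231 / 61888 / 135452.
[period 2]
Births: 59231 × 0.22 = 13031, 61888 × 0.538 = 33296 ⇒ total 46327
15–29: 64114 × 0.971 = 62255
30–44: 59231 × 0.967 = 57276
45+: 61888 × 0.955 + 135452 × 0.626 = 59103 + 84793 = 143896
Giving 46327 / 62255 / 57276 / 143896.
[period 3]
Births: 62255 × 0.22 = 13696, 57276 × 0.538 = 30814 ⇒ total 44510
15–29: 46327 × 0.971 = 44984
30–44: 62255 × 0.967 = 60201
45+: 57276 × 0.955 + 143896 × 0.626 = 54699 + 90079 = 144778
Giving 44510 / 44984 / 60201 / 144778.
[period 4]
Births: 44984 × 0.22 = 9896, 60201 × 0.538 = 32388 ⇒ total 42284
15–29: 44510 × 0.971 = 43219
30–44: 44984 × 0.967 = 43500
45+: 60201 × 0.955 + 144778 × 0.626 = 57492 + 90631 = 148123
Giving 42284 / 43219 / 43500 / 148123.
Scenario B total after 4 periods: 277126
Difference B − A = 277126 − 263582 = 13544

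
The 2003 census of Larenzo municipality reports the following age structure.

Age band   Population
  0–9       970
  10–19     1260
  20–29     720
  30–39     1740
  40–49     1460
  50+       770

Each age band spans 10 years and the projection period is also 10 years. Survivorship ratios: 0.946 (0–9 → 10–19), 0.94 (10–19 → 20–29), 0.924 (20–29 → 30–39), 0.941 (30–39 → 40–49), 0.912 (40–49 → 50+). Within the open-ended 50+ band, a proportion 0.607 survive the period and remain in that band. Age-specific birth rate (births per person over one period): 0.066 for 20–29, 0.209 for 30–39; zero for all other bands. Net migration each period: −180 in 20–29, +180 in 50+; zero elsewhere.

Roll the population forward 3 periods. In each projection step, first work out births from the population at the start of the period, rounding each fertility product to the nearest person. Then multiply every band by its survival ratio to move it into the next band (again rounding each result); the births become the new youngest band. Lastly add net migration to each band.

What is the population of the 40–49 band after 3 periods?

873

[period 1]
Births: 720 × 0.066 = 48  |  1740 × 0.209 = 364 — total 412
10–19: 970 × 0.946 = 918
20–29: 1260 × 0.94 = 1184
30–39: 720 × 0.924 = 665
40–49: 1740 × 0.941 = 1637
50+: 1460 × 0.912 + 770 × 0.607 = 1332 + 467 = 1799
Net migration: 20–29 − 180 → 1004; 50+ + 180 → 1979
→ [412, 918, 1004, 665, 1637, 1979]
[period 2]
Births: 1004 × 0.066 = 66  |  665 × 0.209 = 139 — total 205
10–19: 412 × 0.946 = 390
20–29: 918 × 0.94 = 863
30–39: 1004 × 0.924 = 928
40–49: 665 × 0.941 = 626
50+: 1637 × 0.912 + 1979 × 0.607 = 1493 + 1201 = 2694
Net migration: 20–29 − 180 → 683; 50+ + 180 → 2874
→ [205, 390, 683, 928, 626, 2874]
[period 3]
Births: 683 × 0.066 = 45  |  928 × 0.209 = 194 — total 239
10–19: 205 × 0.946 = 194
20–29: 390 × 0.94 = 367
30–39: 683 × 0.924 = 631
40–49: 928 × 0.941 = 873
50+: 626 × 0.912 + 2874 × 0.607 = 571 + 1745 = 2316
Net migration: 20–29 − 180 → 187; 50+ + 180 → 2496
→ [239, 194, 187, 631, 873, 2496]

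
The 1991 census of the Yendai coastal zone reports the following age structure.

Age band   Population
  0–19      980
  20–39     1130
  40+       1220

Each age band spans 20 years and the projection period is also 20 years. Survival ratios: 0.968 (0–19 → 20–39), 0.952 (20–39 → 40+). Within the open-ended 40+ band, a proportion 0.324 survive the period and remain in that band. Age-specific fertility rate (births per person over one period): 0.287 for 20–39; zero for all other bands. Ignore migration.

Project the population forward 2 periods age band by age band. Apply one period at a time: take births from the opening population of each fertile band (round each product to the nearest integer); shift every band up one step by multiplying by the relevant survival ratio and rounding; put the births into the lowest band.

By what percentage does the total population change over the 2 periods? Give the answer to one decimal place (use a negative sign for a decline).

-41.0

— Period 1 —
Births: 1130 * 0.287 = 324
20–39: 980 * 0.968 = 949
40+: 1130 * 0.952 + 1220 * 0.324 = 1076 + 395 = 1471
End of period: [324, 949, 1471]
— Period 2 —
Births: 949 * 0.287 = 272
20–39: 324 * 0.968 = 314
40+: 949 * 0.952 + 1471 * 0.324 = 903 + 477 = 1380
End of period: [272, 314, 1380]
Total: 3330 → 1966; change = -1364; percentage change = -41.0%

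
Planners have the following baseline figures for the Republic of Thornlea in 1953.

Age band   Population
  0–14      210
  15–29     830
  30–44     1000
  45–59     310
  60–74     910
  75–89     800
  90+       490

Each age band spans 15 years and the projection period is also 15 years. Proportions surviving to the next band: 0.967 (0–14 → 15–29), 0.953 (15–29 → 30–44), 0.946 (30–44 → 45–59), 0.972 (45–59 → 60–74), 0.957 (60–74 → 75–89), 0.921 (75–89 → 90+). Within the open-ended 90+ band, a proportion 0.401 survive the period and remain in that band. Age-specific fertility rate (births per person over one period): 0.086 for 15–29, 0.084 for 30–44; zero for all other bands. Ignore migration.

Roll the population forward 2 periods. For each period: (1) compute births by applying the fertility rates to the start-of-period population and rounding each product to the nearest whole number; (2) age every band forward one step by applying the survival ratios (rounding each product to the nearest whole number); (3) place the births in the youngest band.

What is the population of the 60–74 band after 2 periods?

After projecting period 1:
Births: 830 × 0.086 = 71, 1000 × 0.084 = 84 → total 155
15–29: 210 × 0.967 = 203
30–44: 830 × 0.953 = 791
45–59: 1000 × 0.946 = 946
60–74: 310 × 0.972 = 301
75–89: 910 × 0.957 = 871
90+: 800 × 0.921 + 490 × 0.401 = 737 + 196 = 933
End of period: [155, 203, 791, 946, 301, 871, 933]
After projecting period 2:
Births: 203 × 0.086 = 17, 791 × 0.084 = 66 → total 83
15–29: 155 × 0.967 = 150
30–44: 203 × 0.953 = 193
45–59: 791 × 0.946 = 748
60–74: 946 × 0.972 = 920
75–89: 301 × 0.957 = 288
90+: 871 × 0.921 + 933 × 0.401 = 802 + 374 = 1176
End of period: [83, 150, 193, 748, 920, 288, 1176]

920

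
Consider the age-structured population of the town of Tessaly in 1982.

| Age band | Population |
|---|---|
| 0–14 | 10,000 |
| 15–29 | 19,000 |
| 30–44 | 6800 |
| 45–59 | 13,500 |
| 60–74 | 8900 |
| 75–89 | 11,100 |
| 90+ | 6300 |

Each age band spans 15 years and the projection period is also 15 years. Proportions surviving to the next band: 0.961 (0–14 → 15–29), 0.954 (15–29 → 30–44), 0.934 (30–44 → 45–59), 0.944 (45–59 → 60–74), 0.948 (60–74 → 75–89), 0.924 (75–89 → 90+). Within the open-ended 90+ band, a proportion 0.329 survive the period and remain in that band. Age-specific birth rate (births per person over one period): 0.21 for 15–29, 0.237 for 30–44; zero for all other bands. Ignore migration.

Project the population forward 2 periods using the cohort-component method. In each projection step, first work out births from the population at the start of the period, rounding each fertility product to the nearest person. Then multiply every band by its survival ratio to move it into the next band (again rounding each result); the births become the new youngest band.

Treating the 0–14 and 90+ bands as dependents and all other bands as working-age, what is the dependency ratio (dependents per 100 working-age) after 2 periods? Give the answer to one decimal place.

Call the groups 1 to 7, youngest first.
[period 1]
Births: 19000 * 0.21 = 3990 ; 6800 * 0.237 = 1612 — total 5602
Group 2: 10000 * 0.961 = 9610
Group 3: 19000 * 0.954 = 18126
Group 4: 6800 * 0.934 = 6351
Group 5: 13500 * 0.944 = 12744
Group 6: 8900 * 0.948 = 8437
Group 7: 11100 * 0.924 + 6300 * 0.329 = 10256 + 2073 = 12329
Population now: 0–14=5602, 15–29=9610, 30–44=18126, 45–59=6351, 60–74=12744, 75–89=8437, 90+=12329
[period 2]
Births: 9610 * 0.21 = 2018 ; 18126 * 0.237 = 4296 — total 6314
Group 2: 5602 * 0.961 = 5384
Group 3: 9610 * 0.954 = 9168
Group 4: 18126 * 0.934 = 16930
Group 5: 6351 * 0.944 = 5995
Group 6: 12744 * 0.948 = 12081
Group 7: 8437 * 0.924 + 12329 * 0.329 = 7796 + 4056 = 11852
Population now: 0–14=6314, 15–29=5384, 30–44=9168, 45–59=16930, 60–74=5995, 75–89=12081, 90+=11852
Dependents (band 0–14 + band 90+) = 6314 + 11852 = 18166; working-age = 49558; ratio = 18166/49558 × 100 = 36.7

36.7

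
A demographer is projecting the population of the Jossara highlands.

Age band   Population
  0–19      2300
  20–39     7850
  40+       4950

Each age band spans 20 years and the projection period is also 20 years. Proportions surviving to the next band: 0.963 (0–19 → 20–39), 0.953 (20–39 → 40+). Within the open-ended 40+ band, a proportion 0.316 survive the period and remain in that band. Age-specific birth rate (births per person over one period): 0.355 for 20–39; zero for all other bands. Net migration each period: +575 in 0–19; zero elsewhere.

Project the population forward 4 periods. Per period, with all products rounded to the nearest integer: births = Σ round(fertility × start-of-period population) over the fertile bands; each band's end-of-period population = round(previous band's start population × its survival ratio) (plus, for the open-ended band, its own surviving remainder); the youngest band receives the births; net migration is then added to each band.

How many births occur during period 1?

Period 1.
Births: 7850 × 0.355 = 2787
20–39: 2300 × 0.963 = 2215
40+: 7850 × 0.953 + 4950 × 0.316 = 7481 + 1564 = 9045
Net migration: 0–19 + 575 → 3362
Giving 3362 / 2215 / 9045.

2787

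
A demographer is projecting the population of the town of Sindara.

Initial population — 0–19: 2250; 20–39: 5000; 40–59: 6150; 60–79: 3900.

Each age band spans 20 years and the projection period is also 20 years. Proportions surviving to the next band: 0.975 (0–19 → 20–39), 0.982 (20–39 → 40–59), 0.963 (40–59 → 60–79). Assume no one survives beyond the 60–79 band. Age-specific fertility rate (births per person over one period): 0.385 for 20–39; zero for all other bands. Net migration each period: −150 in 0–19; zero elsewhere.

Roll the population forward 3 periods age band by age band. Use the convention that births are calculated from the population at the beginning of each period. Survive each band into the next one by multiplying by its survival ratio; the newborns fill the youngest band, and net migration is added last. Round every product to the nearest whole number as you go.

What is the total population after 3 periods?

(Groups numbered youngest = 1 to oldest = 4.)
— Period 1 —
Births: 5000 * 0.385 = 1925
Group 2: 2250 * 0.975 = 2194
Group 3: 5000 * 0.982 = 4910
Group 4: 6150 * 0.963 = 5922
Net migration: Group 1 − 150 → 1775
Giving 1775 / 2194 / 4910 / 5922.
— Period 2 —
Births: 2194 * 0.385 = 845
Group 2: 1775 * 0.975 = 1731
Group 3: 2194 * 0.982 = 2155
Group 4: 4910 * 0.963 = 4728
Net migration: Group 1 − 150 → 695
Giving 695 / 1731 / 2155 / 4728.
— Period 3 —
Births: 1731 * 0.385 = 666
Group 2: 695 * 0.975 = 678
Group 3: 1731 * 0.982 = 1700
Group 4: 2155 * 0.963 = 2075
Net migration: Group 1 − 150 → 516
Giving 516 / 678 / 1700 / 2075.
Total after period 3: 516 + 678 + 1700 + 2075 = 4969

4969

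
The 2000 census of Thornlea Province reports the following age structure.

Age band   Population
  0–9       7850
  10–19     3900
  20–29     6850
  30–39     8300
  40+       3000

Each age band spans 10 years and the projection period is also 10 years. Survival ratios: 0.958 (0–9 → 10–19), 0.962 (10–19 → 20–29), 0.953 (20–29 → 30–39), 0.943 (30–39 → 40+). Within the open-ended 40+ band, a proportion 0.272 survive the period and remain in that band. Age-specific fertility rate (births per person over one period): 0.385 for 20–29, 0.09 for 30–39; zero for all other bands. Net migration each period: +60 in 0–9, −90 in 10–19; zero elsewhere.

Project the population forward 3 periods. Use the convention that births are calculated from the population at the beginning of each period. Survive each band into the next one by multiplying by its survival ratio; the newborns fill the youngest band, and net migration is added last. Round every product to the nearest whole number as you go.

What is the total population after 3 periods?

20634

Numbering the groups 1..5 from youngest to oldest:
Period 1:
Births: 6850 * 0.385 = 2637, 8300 * 0.09 = 747 → 3384
Group 2: 7850 * 0.958 = 7520
Group 3: 3900 * 0.962 = 3752
Group 4: 6850 * 0.953 = 6528
Group 5: 8300 * 0.943 + 3000 * 0.272 = 7827 + 816 = 8643
Net migration: Group 1 + 60 → 3444; Group 2 − 90 → 7430
End of period: [3444, 7430, 3752, 6528, 8643]
Period 2:
Births: 3752 * 0.385 = 1445, 6528 * 0.09 = 588 → 2033
Group 2: 3444 * 0.958 = 3299
Group 3: 7430 * 0.962 = 7148
Group 4: 3752 * 0.953 = 3576
Group 5: 6528 * 0.943 + 8643 * 0.272 = 6156 + 2351 = 8507
Net migration: Group 1 + 60 → 2093; Group 2 − 90 → 3209
End of period: [2093, 3209, 7148, 3576, 8507]
Period 3:
Births: 7148 * 0.385 = 2752, 3576 * 0.09 = 322 → 3074
Group 2: 2093 * 0.958 = 2005
Group 3: 3209 * 0.962 = 3087
Group 4: 7148 * 0.953 = 6812
Group 5: 3576 * 0.943 + 8507 * 0.272 = 3372 + 2314 = 5686
Net migration: Group 1 + 60 → 3134; Group 2 − 90 → 1915
End of period: [3134, 1915, 3087, 6812, 5686]
Total after period 3: 3134 + 1915 + 3087 + 6812 + 5686 = 20634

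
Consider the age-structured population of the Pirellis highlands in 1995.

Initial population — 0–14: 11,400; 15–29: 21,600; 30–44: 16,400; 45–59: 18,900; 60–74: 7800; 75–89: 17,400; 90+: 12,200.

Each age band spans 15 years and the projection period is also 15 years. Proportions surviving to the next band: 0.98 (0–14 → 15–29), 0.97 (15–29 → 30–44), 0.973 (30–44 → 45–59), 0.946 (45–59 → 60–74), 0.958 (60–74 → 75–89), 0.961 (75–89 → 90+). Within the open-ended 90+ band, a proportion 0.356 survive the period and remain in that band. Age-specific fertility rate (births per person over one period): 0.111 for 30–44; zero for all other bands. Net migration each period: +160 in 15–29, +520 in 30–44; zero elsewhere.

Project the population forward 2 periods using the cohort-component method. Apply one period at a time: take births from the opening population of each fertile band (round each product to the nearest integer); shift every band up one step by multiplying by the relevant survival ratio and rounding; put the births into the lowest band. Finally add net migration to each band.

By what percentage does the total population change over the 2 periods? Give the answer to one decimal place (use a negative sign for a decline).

— Period 1 —
Births: 16400 × 0.111 = 1820
15–29: 11400 × 0.98 = 11172
30–44: 21600 × 0.97 = 20952
45–59: 16400 × 0.973 = 15957
60–74: 18900 × 0.946 = 17879
75–89: 7800 × 0.958 = 7472
90+: 17400 × 0.961 + 12200 × 0.356 = 16721 + 4343 = 21064
Net migration: 15–29 + 160 → 11332; 30–44 + 520 → 21472
Population now: 0–14=1820, 15–29=11332, 30–44=21472, 45–59=15957, 60–74=17879, 75–89=7472, 90+=21064
— Period 2 —
Births: 21472 × 0.111 = 2383
15–29: 1820 × 0.98 = 1784
30–44: 11332 × 0.97 = 10992
45–59: 21472 × 0.973 = 20892
60–74: 15957 × 0.946 = 15095
75–89: 17879 × 0.958 = 17128
90+: 7472 × 0.961 + 21064 × 0.356 = 7181 + 7499 = 14680
Net migration: 15–29 + 160 → 1944; 30–44 + 520 → 11512
Population now: 0–14=2383, 15–29=1944, 30–44=11512, 45–59=20892, 60–74=15095, 75–89=17128, 90+=14680
Total: 105700 → 83634; change = -22066; percentage change = -20.9%

-20.9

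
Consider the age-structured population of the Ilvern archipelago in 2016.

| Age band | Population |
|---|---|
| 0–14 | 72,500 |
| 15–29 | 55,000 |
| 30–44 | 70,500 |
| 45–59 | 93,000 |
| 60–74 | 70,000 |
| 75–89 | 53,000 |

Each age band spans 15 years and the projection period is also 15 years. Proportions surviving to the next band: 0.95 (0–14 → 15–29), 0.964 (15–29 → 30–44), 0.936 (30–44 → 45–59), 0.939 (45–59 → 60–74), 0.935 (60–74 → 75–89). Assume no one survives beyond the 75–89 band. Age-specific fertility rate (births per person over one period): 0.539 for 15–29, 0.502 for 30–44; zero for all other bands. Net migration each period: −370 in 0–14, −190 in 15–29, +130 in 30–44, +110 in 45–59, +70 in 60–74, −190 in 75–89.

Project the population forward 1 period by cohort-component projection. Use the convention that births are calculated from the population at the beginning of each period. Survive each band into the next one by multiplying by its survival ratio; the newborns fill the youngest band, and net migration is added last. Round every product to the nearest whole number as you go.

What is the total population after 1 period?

405256

After projecting period 1:
Births: 55000 × 0.539 = 29645  |  70500 × 0.502 = 35391 → 65036
15–29: 72500 × 0.95 = 68875
30–44: 55000 × 0.964 = 53020
45–59: 70500 × 0.936 = 65988
60–74: 93000 × 0.939 = 87327
75–89: 70000 × 0.935 = 65450
Net migration: 0–14 − 370 → 64666; 15–29 − 190 → 68685; 30–44 + 130 → 53150; 45–59 + 110 → 66098; 60–74 + 70 → 87397; 75–89 − 190 → 65260
Population now: 0–14=64666, 15–29=68685, 30–44=53150, 45–59=66098, 60–74=87397, 75–89=65260
Total after period 1: 64666 + 68685 + 53150 + 66098 + 87397 + 65260 = 405256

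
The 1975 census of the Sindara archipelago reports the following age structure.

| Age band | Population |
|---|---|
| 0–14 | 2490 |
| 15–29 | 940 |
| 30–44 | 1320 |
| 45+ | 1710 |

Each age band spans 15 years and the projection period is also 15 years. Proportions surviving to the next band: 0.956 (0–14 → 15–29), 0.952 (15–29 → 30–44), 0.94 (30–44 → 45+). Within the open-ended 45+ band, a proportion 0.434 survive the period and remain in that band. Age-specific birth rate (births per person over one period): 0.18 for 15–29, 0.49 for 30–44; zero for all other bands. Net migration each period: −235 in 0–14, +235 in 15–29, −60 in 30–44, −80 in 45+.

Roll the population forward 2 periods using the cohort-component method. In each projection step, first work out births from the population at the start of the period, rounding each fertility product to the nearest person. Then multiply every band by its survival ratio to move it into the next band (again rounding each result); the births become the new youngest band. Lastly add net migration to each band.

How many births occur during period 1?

816

Call the bands 1 to 4, youngest first.
[period 1]
Births: 940 * 0.18 = 169  |  1320 * 0.49 = 647 — total 816
Band 2: 2490 * 0.956 = 2380
Band 3: 940 * 0.952 = 895
Band 4: 1320 * 0.94 + 1710 * 0.434 = 1241 + 742 = 1983
Net migration: Band 1 − 235 → 581; Band 2 + 235 → 2615; Band 3 − 60 → 835; Band 4 − 80 → 1903
End of period: [581, 2615, 835, 1903]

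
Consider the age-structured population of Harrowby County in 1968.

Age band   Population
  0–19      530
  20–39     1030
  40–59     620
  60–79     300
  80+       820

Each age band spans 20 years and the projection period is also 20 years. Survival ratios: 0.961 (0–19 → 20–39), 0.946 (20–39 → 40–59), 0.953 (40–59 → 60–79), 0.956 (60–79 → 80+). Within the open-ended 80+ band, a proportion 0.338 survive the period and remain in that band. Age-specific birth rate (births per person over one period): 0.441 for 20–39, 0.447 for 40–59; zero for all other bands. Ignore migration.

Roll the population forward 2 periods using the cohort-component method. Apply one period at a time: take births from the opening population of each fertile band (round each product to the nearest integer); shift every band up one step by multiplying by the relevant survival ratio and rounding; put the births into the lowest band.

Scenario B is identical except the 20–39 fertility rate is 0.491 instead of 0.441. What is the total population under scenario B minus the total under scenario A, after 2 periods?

(Bands numbered youngest = 1 to oldest = 5.)
— Period 1 —
Births: 1030 × 0.441 = 454, 620 × 0.447 = 277 — total 731
Band 2: 530 × 0.961 = 509
Band 3: 1030 × 0.946 = 974
Band 4: 620 × 0.953 = 591
Band 5: 300 × 0.956 + 820 × 0.338 = 287 + 277 = 564
End of period: [731, 509, 974, 591, 564]
— Period 2 —
Births: 509 × 0.441 = 224, 974 × 0.447 = 435 — total 659
Band 2: 731 × 0.961 = 702
Band 3: 509 × 0.946 = 482
Band 4: 974 × 0.953 = 928
Band 5: 591 × 0.956 + 564 × 0.338 = 565 + 191 = 756
End of period: [659, 702, 482, 928, 756]
Scenario A total after 2 periods: 3527
Scenario B projection —
— Period 1 —
Births: 1030 × 0.491 = 506, 620 × 0.447 = 277 — total 783
Band 2: 530 × 0.961 = 509
Band 3: 1030 × 0.946 = 974
Band 4: 620 × 0.953 = 591
Band 5: 300 × 0.956 + 820 × 0.338 = 287 + 277 = 564
End of period: [783, 509, 974, 591, 564]
— Period 2 —
Births: 509 × 0.491 = 250, 974 × 0.447 = 435 — total 685
Band 2: 783 × 0.961 = 752
Band 3: 509 × 0.946 = 482
Band 4: 974 × 0.953 = 928
Band 5: 591 × 0.956 + 564 × 0.338 = 565 + 191 = 756
End of period: [685, 752, 482, 928, 756]
Scenario B total after 2 periods: 3603
Difference B − A = 3603 − 3527 = 76

76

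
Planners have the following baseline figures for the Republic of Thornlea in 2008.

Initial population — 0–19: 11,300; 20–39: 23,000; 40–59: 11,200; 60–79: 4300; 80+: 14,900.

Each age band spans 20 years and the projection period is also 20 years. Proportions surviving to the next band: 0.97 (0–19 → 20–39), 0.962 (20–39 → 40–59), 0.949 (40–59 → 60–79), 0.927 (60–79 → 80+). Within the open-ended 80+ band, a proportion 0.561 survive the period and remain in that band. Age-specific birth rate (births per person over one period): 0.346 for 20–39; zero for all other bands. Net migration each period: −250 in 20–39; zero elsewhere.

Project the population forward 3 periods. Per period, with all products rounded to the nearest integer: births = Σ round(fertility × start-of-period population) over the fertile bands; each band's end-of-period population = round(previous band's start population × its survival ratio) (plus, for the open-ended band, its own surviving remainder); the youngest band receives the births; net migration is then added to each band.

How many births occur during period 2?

3706

(Bands numbered youngest = 1 to oldest = 5.)
— Period 1 —
Births: 23000 × 0.346 = 7958
Band 2: 11300 × 0.97 = 10961
Band 3: 23000 × 0.962 = 22126
Band 4: 11200 × 0.949 = 10629
Band 5: 4300 × 0.927 + 14900 × 0.561 = 3986 + 8359 = 12345
Net migration: Band 2 − 250 → 10711
Population now: 0–19=7958, 20–39=10711, 40–59=22126, 60–79=10629, 80+=12345
— Period 2 —
Births: 10711 × 0.346 = 3706
Band 2: 7958 × 0.97 = 7719
Band 3: 10711 × 0.962 = 10304
Band 4: 22126 × 0.949 = 20998
Band 5: 10629 × 0.927 + 12345 × 0.561 = 9853 + 6926 = 16779
Net migration: Band 2 − 250 → 7469
Population now: 0–19=3706, 20–39=7469, 40–59=10304, 60–79=20998, 80+=16779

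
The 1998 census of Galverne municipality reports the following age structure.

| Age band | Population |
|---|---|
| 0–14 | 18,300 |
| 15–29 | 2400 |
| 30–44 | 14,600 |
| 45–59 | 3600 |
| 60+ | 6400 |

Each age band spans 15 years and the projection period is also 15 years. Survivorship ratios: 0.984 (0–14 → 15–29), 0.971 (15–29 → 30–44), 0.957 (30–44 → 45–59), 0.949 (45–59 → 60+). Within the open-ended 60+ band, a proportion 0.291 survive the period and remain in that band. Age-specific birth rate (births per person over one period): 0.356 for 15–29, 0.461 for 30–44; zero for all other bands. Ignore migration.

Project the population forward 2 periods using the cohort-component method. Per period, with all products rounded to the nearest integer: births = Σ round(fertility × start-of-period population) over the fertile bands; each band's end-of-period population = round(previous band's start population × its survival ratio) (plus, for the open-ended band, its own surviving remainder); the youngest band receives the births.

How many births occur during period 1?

— Period 1 —
Births: 2400 × 0.356 = 854  |  14600 × 0.461 = 6731 — total 7585
15–29: 18300 × 0.984 = 18007
30–44: 2400 × 0.971 = 2330
45–59: 14600 × 0.957 = 13972
60+: 3600 × 0.949 + 6400 × 0.291 = 3416 + 1862 = 5278
End of period: [7585, 18007, 2330, 13972, 5278]

7585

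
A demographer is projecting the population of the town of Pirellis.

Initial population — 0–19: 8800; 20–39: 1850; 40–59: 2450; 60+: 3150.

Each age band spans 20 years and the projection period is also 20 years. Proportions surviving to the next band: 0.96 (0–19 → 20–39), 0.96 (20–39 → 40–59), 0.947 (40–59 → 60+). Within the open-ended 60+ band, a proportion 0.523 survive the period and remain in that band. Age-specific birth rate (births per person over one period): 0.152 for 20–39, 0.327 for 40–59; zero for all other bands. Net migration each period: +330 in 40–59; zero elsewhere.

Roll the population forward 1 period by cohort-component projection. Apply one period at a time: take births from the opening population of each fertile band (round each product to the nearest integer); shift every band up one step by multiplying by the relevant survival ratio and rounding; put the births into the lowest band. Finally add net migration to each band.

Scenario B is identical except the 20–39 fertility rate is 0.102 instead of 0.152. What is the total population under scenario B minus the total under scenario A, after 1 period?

-92

[period 1]
Births: 1850 × 0.152 = 281, 2450 × 0.327 = 801 — total 1082
20–39: 8800 × 0.96 = 8448
40–59: 1850 × 0.96 = 1776
60+: 2450 × 0.947 + 3150 × 0.523 = 2320 + 1647 = 3967
Net migration: 40–59 + 330 → 2106
End of period: [1082, 8448, 2106, 3967]
Scenario A total after 1 period: 15603
Scenario B projection —
[period 1]
Births: 1850 × 0.102 = 189, 2450 × 0.327 = 801 — total 990
20–39: 8800 × 0.96 = 8448
40–59: 1850 × 0.96 = 1776
60+: 2450 × 0.947 + 3150 × 0.523 = 2320 + 1647 = 3967
Net migration: 40–59 + 330 → 2106
End of period: [990, 8448, 2106, 3967]
Scenario B total after 1 period: 15511
Difference B − A = 15511 − 15603 = -92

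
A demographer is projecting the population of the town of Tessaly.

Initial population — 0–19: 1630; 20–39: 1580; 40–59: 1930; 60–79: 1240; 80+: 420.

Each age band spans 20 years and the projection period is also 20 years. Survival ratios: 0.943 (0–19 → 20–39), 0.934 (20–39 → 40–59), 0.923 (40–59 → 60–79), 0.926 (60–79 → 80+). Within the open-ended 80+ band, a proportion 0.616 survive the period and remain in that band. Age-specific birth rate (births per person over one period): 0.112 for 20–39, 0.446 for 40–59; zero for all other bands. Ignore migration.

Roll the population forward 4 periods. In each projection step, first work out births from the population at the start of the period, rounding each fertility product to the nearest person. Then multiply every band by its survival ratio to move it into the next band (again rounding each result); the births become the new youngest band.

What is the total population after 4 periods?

(Groups numbered youngest = 1 to oldest = 5.)
Period 1.
Births: 1580 × 0.112 = 177  |  1930 × 0.446 = 861 → total 1038
Group 2: 1630 × 0.943 = 1537
Group 3: 1580 × 0.934 = 1476
Group 4: 1930 × 0.923 = 1781
Group 5: 1240 × 0.926 + 420 × 0.616 = 1148 + 259 = 1407
Population now: 0–19=1038, 20–39=1537, 40–59=1476, 60–79=1781, 80+=1407
Period 2.
Births: 1537 × 0.112 = 172  |  1476 × 0.446 = 658 → total 830
Group 2: 1038 × 0.943 = 979
Group 3: 1537 × 0.934 = 1436
Group 4: 1476 × 0.923 = 1362
Group 5: 1781 × 0.926 + 1407 × 0.616 = 1649 + 867 = 2516
Population now: 0–19=830, 20–39=979, 40–59=1436, 60–79=1362, 80+=2516
Period 3.
Births: 979 × 0.112 = 110  |  1436 × 0.446 = 640 → total 750
Group 2: 830 × 0.943 = 783
Group 3: 979 × 0.934 = 914
Group 4: 1436 × 0.923 = 1325
Group 5: 1362 × 0.926 + 2516 × 0.616 = 1261 + 1550 = 2811
Population now: 0–19=750, 20–39=783, 40–59=914, 60–79=1325, 80+=2811
Period 4.
Births: 783 × 0.112 = 88  |  914 × 0.446 = 408 → total 496
Group 2: 750 × 0.943 = 707
Group 3: 783 × 0.934 = 731
Group 4: 914 × 0.923 = 844
Group 5: 1325 × 0.926 + 2811 × 0.616 = 1227 + 1732 = 2959
Population now: 0–19=496, 20–39=707, 40–59=731, 60–79=844, 80+=2959
Total after period 4: 496 + 707 + 731 + 844 + 2959 = 5737

5737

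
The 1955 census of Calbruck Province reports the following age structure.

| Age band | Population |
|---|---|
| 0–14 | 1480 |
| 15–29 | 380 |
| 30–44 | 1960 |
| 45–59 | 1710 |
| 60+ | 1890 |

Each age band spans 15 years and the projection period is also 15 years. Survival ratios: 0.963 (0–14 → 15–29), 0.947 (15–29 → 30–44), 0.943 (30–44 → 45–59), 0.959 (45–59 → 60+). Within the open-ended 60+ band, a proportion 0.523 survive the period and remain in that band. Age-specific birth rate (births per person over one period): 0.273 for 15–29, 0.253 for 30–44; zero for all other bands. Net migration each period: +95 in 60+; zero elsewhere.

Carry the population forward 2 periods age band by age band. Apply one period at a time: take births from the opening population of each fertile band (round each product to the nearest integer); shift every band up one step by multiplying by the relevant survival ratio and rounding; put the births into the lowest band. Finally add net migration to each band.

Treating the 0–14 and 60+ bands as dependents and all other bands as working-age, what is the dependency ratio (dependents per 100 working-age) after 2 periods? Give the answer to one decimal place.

166.4

Period 1.
Births: 380 × 0.273 = 104  |  1960 × 0.253 = 496 ⇒ total 600
15–29: 1480 × 0.963 = 1425
30–44: 380 × 0.947 = 360
45–59: 1960 × 0.943 = 1848
60+: 1710 × 0.959 + 1890 × 0.523 = 1640 + 988 = 2628
Net migration: 60+ + 95 → 2723
Giving 600 / 1425 / 360 / 1848 / 2723.
Period 2.
Births: 1425 × 0.273 = 389  |  360 × 0.253 = 91 ⇒ total 480
15–29: 600 × 0.963 = 578
30–44: 1425 × 0.947 = 1349
45–59: 360 × 0.943 = 339
60+: 1848 × 0.959 + 2723 × 0.523 = 1772 + 1424 = 3196
Net migration: 60+ + 95 → 3291
Giving 480 / 578 / 1349 / 339 / 3291.
Dependents (band 0–14 + band 60+) = 480 + 3291 = 3771; working-age = 2266; ratio = 3771/2266 × 100 = 166.4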